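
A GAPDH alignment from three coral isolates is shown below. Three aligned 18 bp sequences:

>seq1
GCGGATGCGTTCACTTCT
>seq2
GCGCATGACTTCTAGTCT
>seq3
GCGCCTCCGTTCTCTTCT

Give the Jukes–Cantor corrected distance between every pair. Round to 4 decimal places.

seq1–seq2: 6/18 sites differ → p ≈ 0.333333, d = −0.75 ln(1 − 0.444444) = 0.440839 ≈ 0.4408.
seq1–seq3: 4/18 sites differ → p ≈ 0.222222, d = −0.75 ln(1 − 0.296296) = 0.263548 ≈ 0.2635.
seq2–seq3: 6/18 sites differ → p ≈ 0.333333, d = −0.75 ln(1 − 0.444444) = 0.440839 ≈ 0.4408.

d(seq1,seq2) = 0.4408, d(seq1,seq3) = 0.2635, d(seq2,seq3) = 0.4408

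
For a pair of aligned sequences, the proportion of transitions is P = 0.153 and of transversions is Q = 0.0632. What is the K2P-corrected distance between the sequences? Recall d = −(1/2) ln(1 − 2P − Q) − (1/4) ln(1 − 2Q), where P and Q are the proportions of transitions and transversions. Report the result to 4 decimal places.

Under the Kimura two-parameter model, d = −½ ln(1 − 2P − Q) − ¼ ln(1 − 2Q).
1 − 2P − Q = 0.6308, giving −½ ln(0.6308) = 0.230383.
1 − 2Q = 0.8736, giving −¼ ln(0.8736) = 0.033783.
d = 0.230383 + 0.033783 = 0.264166.

0.2642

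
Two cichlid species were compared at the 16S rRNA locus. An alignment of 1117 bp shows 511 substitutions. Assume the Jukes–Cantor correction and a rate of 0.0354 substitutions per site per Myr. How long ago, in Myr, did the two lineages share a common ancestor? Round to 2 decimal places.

p = 511/1117 ≈ 0.457475.
d = −(3/4) ln(1 − 4p/3) = −0.75 ln(1 − 0.609967) = −0.75 ln(0.390033)
  = −0.75 × (-0.941524) = 0.706143 substitutions/site.
Under a molecular clock d = 2μt, so t = d/(2μ) = 0.706143 / (2 × 0.0354) = 9.97 Myr.

9.97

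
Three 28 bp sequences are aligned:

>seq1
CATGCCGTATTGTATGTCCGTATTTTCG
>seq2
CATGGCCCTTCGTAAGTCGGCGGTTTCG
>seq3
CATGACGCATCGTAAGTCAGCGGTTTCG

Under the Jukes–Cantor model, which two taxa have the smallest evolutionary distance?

seq1–seq2: 10/28 differ, p = 0.357, d = 0.485.
seq1–seq3: 8/28 differ, p = 0.286, d = 0.360.
seq2–seq3: 4/28 differ, p = 0.143, d = 0.158.
The smallest distance is between seq2 and seq3.

seq2 and seq3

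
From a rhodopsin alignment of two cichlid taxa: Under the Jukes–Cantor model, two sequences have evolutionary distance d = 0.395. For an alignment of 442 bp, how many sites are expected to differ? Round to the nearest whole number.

136

Invert JC69: p = (3/4)(1 − e^(−4d/3)) = 0.75 × (1 − e^(-0.526667)) = 0.75 × (1 − 0.590570) = 0.307073.
Expected differing sites = pL ≈ 0.307073 × 442 = 135.726266 ≈ 136.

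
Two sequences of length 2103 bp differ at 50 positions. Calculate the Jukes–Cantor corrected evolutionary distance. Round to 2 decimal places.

p = 50/2103 ≈ 0.023776.
d = −(3/4) ln(1 − 4p/3) = −0.75 ln(1 − 0.031701) = −0.75 ln(0.968299)
  = −0.75 × (-0.032214) = 0.024161 substitutions/site.

0.02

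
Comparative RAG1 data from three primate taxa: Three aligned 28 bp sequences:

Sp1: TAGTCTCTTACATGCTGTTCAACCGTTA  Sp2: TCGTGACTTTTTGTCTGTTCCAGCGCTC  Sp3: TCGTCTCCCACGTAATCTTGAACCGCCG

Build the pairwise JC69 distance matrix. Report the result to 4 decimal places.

Sp1–Sp2: 12/28 sites differ → p ≈ 0.428571, d = −0.75 ln(1 − 0.571428) = 0.635472 ≈ 0.6355.
Sp1–Sp3: 11/28 sites differ → p ≈ 0.392857, d = −0.75 ln(1 − 0.523809) = 0.556452 ≈ 0.5565.
Sp2–Sp3: 16/28 sites differ → p ≈ 0.571429, d = −0.75 ln(1 − 0.761905) = 1.076314 ≈ 1.0763.

d(Sp1,Sp2) = 0.6355, d(Sp1,Sp3) = 0.5565, d(Sp2,Sp3) = 1.0763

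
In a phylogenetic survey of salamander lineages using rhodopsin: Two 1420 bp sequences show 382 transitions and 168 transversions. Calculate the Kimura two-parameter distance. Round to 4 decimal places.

0.6015

P = 382/1420 ≈ 0.269014 and Q = 168/1420 ≈ 0.11831.
Under the Kimura two-parameter model, d = −½ ln(1 − 2P − Q) − ¼ ln(1 − 2Q).
1 − 2P − Q = 0.343662, giving −½ ln(0.343662) = 0.534048.
1 − 2Q = 0.76338, giving −¼ ln(0.76338) = 0.067500.
d = 0.534048 + 0.067500 = 0.601548.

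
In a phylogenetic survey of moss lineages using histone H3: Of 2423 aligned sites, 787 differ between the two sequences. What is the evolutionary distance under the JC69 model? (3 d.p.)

p = 787/2423 ≈ 0.324804.
d = −(3/4) ln(1 − 4p/3) = −0.75 ln(1 − 0.433072) = −0.75 ln(0.566928)
  = −0.75 × (-0.567523) = 0.425642 substitutions/site.

0.426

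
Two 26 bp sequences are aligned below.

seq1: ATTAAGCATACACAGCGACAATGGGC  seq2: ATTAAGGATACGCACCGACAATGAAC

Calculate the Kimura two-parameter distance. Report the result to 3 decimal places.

Of 26 sites, 3 differences are transitions and 2 are transversions, so P = 3/26 ≈ 0.115385 and Q = 2/26 ≈ 0.076923.
Under the Kimura two-parameter model, d = −½ ln(1 − 2P − Q) − ¼ ln(1 − 2Q).
1 − 2P − Q = 0.692307, giving −½ ln(0.692307) = 0.183863.
1 − 2Q = 0.846154, giving −¼ ln(0.846154) = 0.041763.
d = 0.183863 + 0.041763 = 0.225626.

0.226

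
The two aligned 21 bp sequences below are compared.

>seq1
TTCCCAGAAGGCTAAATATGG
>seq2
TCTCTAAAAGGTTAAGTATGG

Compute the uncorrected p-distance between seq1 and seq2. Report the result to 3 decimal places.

0.286

The sequences differ at 6 of 21 positions (sites 2, 3, 5, 7, 12, 16).
p = 6/21 = 0.285714… ≈ 0.286 (to 3 d.p.).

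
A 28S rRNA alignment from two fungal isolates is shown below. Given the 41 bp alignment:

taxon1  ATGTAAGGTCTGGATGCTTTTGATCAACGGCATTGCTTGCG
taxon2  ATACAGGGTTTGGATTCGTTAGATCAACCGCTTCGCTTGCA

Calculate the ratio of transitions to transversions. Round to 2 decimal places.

1.20

Transitions are A↔G and C↔T; transversions are all other mismatches.
Transitions: 6. Transversions: 5.
R = 6/5 = 1.20.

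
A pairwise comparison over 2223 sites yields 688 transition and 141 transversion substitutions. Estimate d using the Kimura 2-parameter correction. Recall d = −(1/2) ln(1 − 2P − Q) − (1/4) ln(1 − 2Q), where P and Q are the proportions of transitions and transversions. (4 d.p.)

0.6074

P = 688/2223 ≈ 0.309492 and Q = 141/2223 ≈ 0.063428.
Under the Kimura two-parameter model, d = −½ ln(1 − 2P − Q) − ¼ ln(1 − 2Q).
1 − 2P − Q = 0.317588, giving −½ ln(0.317588) = 0.573500.
1 − 2Q = 0.873144, giving −¼ ln(0.873144) = 0.033914.
d = 0.573500 + 0.033914 = 0.607414.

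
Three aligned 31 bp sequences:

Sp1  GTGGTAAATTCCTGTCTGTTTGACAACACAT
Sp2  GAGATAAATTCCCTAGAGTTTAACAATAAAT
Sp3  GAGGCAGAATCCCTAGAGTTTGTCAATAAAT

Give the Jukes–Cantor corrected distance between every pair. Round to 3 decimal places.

d(Sp1,Sp2) = 0.422, d(Sp1,Sp3) = 0.544, d(Sp2,Sp3) = 0.224

Sp1–Sp2: 10/31 sites differ → p ≈ 0.322581, d = −0.75 ln(1 − 0.430108) = 0.421731 ≈ 0.422.
Sp1–Sp3: 12/31 sites differ → p ≈ 0.387097, d = −0.75 ln(1 − 0.516129) = 0.544453 ≈ 0.544.
Sp2–Sp3: 6/31 sites differ → p ≈ 0.193548, d = −0.75 ln(1 − 0.258064) = 0.223869 ≈ 0.224.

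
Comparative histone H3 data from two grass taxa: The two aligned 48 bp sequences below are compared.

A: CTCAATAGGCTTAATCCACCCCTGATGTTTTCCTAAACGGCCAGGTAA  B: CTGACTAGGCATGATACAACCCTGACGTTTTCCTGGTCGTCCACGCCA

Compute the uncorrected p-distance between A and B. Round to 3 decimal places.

The sequences differ at 14 of 48 positions.
p = 14/48 = 0.291666… ≈ 0.292 (to 3 d.p.).

0.292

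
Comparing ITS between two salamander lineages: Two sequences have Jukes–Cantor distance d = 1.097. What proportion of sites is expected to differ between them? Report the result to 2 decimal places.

0.58

p = (3/4)(1 − e^(−4d/3)) = 0.75 × (1 − e^(-1.462667)) = 0.75 × (1 − 0.231618) = 0.576287.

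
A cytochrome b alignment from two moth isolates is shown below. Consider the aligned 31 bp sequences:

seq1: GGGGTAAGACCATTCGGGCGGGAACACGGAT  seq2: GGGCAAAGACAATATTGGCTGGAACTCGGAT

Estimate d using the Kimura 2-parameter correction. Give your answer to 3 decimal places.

0.322

Of 31 sites, 1 differences are transitions and 7 are transversions, so P = 1/31 ≈ 0.032258 and Q = 7/31 ≈ 0.225806.
Under the Kimura two-parameter model, d = −½ ln(1 − 2P − Q) − ¼ ln(1 − 2Q).
1 − 2P − Q = 0.709678, giving −½ ln(0.709678) = 0.171472.
1 − 2Q = 0.548388, giving −¼ ln(0.548388) = 0.150193.
d = 0.171472 + 0.150193 = 0.321665.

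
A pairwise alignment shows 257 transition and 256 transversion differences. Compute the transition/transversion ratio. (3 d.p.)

R = 257/256 = 1.003906… ≈ 1.004 (to 3 d.p.).

1.004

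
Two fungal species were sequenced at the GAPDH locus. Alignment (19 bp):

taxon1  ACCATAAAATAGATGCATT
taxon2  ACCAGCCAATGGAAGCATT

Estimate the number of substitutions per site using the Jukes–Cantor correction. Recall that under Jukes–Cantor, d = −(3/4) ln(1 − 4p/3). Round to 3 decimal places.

The sequences differ at 5 of 19 sites (5, 6, 7, 11, 14), so p = 5/19 ≈ 0.263158.
d = −(3/4) ln(1 − 4p/3) = −0.75 ln(1 − 0.350877) = −0.75 ln(0.649123)
  = −0.75 × (-0.432133) = 0.324100 substitutions/site.

0.324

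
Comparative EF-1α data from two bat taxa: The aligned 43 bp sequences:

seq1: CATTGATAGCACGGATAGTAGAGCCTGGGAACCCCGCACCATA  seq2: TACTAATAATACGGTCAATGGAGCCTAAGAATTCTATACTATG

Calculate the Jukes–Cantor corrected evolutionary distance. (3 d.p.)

The sequences differ at 18 of 43 sites, so p = 18/43 ≈ 0.418605.
d = −(3/4) ln(1 − 4p/3) = −0.75 ln(1 − 0.55814) = −0.75 ln(0.44186)
  = −0.75 × (-0.816762) = 0.612572 substitutions/site.

0.613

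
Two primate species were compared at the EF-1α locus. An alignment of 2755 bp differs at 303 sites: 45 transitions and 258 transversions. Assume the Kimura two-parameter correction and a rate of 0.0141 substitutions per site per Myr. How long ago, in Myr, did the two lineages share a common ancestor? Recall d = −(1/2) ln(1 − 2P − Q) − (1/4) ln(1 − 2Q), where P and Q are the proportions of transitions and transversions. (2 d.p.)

4.23

P = 45/2755 ≈ 0.016334 and Q = 258/2755 ≈ 0.093648.
Under the Kimura two-parameter model, d = −½ ln(1 − 2P − Q) − ¼ ln(1 − 2Q).
1 − 2P − Q = 0.873684, giving −½ ln(0.873684) = 0.067518.
1 − 2Q = 0.812704, giving −¼ ln(0.812704) = 0.051847.
d = 0.067518 + 0.051847 = 0.119365.
Under a molecular clock d = 2μt, so t = d/(2μ) = 0.119365 / (2 × 0.0141) = 4.23 Myr.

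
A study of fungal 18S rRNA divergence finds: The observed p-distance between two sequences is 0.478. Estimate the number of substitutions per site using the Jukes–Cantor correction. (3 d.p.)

d = −(3/4) ln(1 − 4p/3) = −0.75 ln(1 − 0.637333) = −0.75 ln(0.362667)
  = −0.75 × (-1.014270) = 0.760703 substitutions/site.

0.761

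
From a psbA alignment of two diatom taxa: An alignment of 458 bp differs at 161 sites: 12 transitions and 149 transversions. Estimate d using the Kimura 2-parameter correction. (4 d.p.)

0.5001

P = 12/458 ≈ 0.026201 and Q = 149/458 ≈ 0.325328.
Under the Kimura two-parameter model, d = −½ ln(1 − 2P − Q) − ¼ ln(1 − 2Q).
1 − 2P − Q = 0.62227, giving −½ ln(0.62227) = 0.237191.
1 − 2Q = 0.349344, giving −¼ ln(0.349344) = 0.262925.
d = 0.237191 + 0.262925 = 0.500116.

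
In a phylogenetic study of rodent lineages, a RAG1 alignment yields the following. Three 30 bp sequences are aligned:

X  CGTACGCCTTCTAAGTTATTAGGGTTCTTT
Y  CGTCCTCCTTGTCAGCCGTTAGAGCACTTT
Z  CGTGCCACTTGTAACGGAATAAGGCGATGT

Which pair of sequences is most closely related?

X and Y

X–Y: 10/30 differ, p = 0.333, d = 0.441.
X–Z: 13/30 differ, p = 0.433, d = 0.647.
Y–Z: 14/30 differ, p = 0.467, d = 0.730.
The smallest distance is between X and Y.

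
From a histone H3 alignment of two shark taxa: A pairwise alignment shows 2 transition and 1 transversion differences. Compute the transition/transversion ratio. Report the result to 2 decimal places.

2.00

R = 2/1 = 2.00.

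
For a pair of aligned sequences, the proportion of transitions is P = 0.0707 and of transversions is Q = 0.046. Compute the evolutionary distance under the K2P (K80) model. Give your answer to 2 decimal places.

0.13

Under the Kimura two-parameter model, d = −½ ln(1 − 2P − Q) − ¼ ln(1 − 2Q).
1 − 2P − Q = 0.8126, giving −½ ln(0.8126) = 0.103758.
1 − 2Q = 0.908, giving −¼ ln(0.908) = 0.024128.
d = 0.103758 + 0.024128 = 0.127886.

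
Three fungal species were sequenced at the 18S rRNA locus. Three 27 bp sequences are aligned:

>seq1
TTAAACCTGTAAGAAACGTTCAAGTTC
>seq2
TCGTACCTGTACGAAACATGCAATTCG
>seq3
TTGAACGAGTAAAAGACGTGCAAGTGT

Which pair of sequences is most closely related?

seq1 and seq3

seq1–seq2: 9/27 differ, p = 0.333, d = 0.441.
seq1–seq3: 8/27 differ, p = 0.296, d = 0.377.
seq2–seq3: 11/27 differ, p = 0.407, d = 0.588.
The smallest distance is between seq1 and seq3.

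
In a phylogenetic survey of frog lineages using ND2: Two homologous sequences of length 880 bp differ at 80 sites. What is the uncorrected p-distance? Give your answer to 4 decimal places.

p = 80/880 = 0.090909… ≈ 0.0909 (to 4 d.p.).

0.0909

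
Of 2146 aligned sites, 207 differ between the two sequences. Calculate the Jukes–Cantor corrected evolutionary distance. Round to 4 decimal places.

p = 207/2146 ≈ 0.096459.
d = −(3/4) ln(1 − 4p/3) = −0.75 ln(1 − 0.128612) = −0.75 ln(0.871388)
  = −0.75 × (-0.137668) = 0.103251 substitutions/site.

0.1033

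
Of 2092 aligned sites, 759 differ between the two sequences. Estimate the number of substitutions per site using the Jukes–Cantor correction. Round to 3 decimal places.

0.496

p = 759/2092 ≈ 0.362811.
d = −(3/4) ln(1 − 4p/3) = −0.75 ln(1 − 0.483748) = −0.75 ln(0.516252)
  = −0.75 × (-0.661160) = 0.495870 substitutions/site.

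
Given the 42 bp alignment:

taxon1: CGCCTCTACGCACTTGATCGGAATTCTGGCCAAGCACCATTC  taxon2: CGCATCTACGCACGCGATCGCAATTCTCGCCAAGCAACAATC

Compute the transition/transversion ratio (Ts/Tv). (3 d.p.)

Transitions are A↔G and C↔T; transversions are all other mismatches.
Transitions: 1. Transversions: 6.
R = 1/6 = 0.166666… ≈ 0.167 (to 3 d.p.).

0.167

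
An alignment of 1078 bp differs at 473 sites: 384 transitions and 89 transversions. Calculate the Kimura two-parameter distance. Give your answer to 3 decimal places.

0.837

P = 384/1078 ≈ 0.356215 and Q = 89/1078 ≈ 0.08256.
Under the Kimura two-parameter model, d = −½ ln(1 − 2P − Q) − ¼ ln(1 − 2Q).
1 − 2P − Q = 0.20501, giving −½ ln(0.20501) = 0.792348.
1 − 2Q = 0.83488, giving −¼ ln(0.83488) = 0.045117.
d = 0.792348 + 0.045117 = 0.837465.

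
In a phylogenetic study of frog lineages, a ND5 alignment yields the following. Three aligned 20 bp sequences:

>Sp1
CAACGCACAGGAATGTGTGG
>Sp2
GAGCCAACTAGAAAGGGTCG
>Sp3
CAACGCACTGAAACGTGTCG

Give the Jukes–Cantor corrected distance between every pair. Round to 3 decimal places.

d(Sp1,Sp2) = 0.687, d(Sp1,Sp3) = 0.233, d(Sp2,Sp3) = 0.572

Sp1–Sp2: 9/20 sites differ → p = 0.45, d = −0.75 ln(1 − 0.6) = 0.687218 ≈ 0.687.
Sp1–Sp3: 4/20 sites differ → p = 0.2, d = −0.75 ln(1 − 0.266667) = 0.232617 ≈ 0.233.
Sp2–Sp3: 8/20 sites differ → p = 0.4, d = −0.75 ln(1 − 0.533333) = 0.571605 ≈ 0.572.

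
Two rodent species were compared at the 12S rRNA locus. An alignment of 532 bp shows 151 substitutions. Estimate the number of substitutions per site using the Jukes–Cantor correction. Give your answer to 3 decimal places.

0.357

p = 151/532 ≈ 0.283835.
d = −(3/4) ln(1 − 4p/3) = −0.75 ln(1 − 0.378447) = −0.75 ln(0.621553)
  = −0.75 × (-0.475534) = 0.356651 substitutions/site.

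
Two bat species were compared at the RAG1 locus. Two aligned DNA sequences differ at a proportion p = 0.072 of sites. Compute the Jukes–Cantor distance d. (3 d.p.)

0.076

d = −(3/4) ln(1 − 4p/3) = −0.75 ln(1 − 0.096) = −0.75 ln(0.904)
  = −0.75 × (-0.100926) = 0.075695 substitutions/site.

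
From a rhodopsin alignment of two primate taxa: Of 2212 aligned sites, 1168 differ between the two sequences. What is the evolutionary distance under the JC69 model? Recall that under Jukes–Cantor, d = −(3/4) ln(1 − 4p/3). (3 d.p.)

p = 1168/2212 ≈ 0.528029.
d = −(3/4) ln(1 − 4p/3) = −0.75 ln(1 − 0.704039) = −0.75 ln(0.295961)
  = −0.75 × (-1.217528) = 0.913146 substitutions/site.

0.913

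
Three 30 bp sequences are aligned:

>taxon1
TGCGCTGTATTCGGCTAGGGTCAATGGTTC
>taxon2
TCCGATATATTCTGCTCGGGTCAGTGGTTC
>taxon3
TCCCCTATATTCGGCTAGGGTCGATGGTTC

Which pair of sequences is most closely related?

taxon1 and taxon3

taxon1–taxon2: 6/30 differ, p = 0.200, d = 0.233.
taxon1–taxon3: 4/30 differ, p = 0.133, d = 0.147.
taxon2–taxon3: 6/30 differ, p = 0.200, d = 0.233.
The smallest distance is between taxon1 and taxon3.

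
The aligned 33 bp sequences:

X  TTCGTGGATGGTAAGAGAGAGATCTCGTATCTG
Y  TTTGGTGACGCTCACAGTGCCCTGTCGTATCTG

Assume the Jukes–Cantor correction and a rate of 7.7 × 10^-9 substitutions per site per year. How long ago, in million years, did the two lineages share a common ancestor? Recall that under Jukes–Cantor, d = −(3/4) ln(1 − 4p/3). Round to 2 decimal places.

32.30

The sequences differ at 12 of 33 sites, so p = 12/33 ≈ 0.363636.
d = −(3/4) ln(1 − 4p/3) = −0.75 ln(1 − 0.484848) = −0.75 ln(0.515152)
  = −0.75 × (-0.663293) = 0.497470 substitutions/site.
Under a molecular clock d = 2μt, so t = d/(2μ) = 0.497470 / (2 × 7.7 × 10^-9) = 32.30 million years.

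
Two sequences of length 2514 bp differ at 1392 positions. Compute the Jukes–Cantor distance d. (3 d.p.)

p = 1392/2514 ≈ 0.553699.
d = −(3/4) ln(1 − 4p/3) = −0.75 ln(1 − 0.738265) = −0.75 ln(0.261735)
  = −0.75 × (-1.340423) = 1.005317 substitutions/site.

1.005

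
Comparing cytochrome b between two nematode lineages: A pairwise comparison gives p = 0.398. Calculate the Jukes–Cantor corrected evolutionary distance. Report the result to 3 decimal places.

0.567

d = −(3/4) ln(1 − 4p/3) = −0.75 ln(1 − 0.530667) = −0.75 ln(0.469333)
  = −0.75 × (-0.756443) = 0.567332 substitutions/site.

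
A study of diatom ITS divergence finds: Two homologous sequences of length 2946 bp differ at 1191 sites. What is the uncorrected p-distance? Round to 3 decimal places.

0.404

p = 1191/2946 = 0.404276… ≈ 0.404 (to 3 d.p.).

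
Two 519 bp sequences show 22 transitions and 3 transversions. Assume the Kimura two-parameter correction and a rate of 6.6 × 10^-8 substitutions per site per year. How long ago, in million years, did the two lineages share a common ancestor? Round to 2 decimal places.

0.38

P = 22/519 ≈ 0.042389 and Q = 3/519 ≈ 0.00578.
Under the Kimura two-parameter model, d = −½ ln(1 − 2P − Q) − ¼ ln(1 − 2Q).
1 − 2P − Q = 0.909442, giving −½ ln(0.909442) = 0.047462.
1 − 2Q = 0.98844, giving −¼ ln(0.98844) = 0.002907.
d = 0.047462 + 0.002907 = 0.050369.
Under a molecular clock d = 2μt, so t = d/(2μ) = 0.050369 / (2 × 6.6 × 10^-8) = 0.38 million years.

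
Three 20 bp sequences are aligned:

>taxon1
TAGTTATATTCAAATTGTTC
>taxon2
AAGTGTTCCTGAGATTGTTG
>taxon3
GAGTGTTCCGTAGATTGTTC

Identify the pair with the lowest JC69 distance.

taxon1–taxon2: 8/20 differ, p = 0.400, d = 0.572.
taxon1–taxon3: 8/20 differ, p = 0.400, d = 0.572.
taxon2–taxon3: 4/20 differ, p = 0.200, d = 0.233.
The smallest distance is between taxon2 and taxon3.

taxon2 and taxon3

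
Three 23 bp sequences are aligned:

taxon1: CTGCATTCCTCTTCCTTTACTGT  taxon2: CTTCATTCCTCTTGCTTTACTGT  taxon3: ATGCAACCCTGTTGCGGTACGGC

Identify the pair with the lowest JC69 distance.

taxon1–taxon2: 2/23 differ, p = 0.087, d = 0.092.
taxon1–taxon3: 9/23 differ, p = 0.391, d = 0.553.
taxon2–taxon3: 9/23 differ, p = 0.391, d = 0.553.
The smallest distance is between taxon1 and taxon2.

taxon1 and taxon2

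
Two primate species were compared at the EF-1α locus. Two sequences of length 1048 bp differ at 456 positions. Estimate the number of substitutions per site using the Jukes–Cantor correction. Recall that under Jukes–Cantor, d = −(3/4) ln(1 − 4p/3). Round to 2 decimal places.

p = 456/1048 ≈ 0.435115.
d = −(3/4) ln(1 − 4p/3) = −0.75 ln(1 − 0.580153) = −0.75 ln(0.419847)
  = −0.75 × (-0.867865) = 0.650899 substitutions/site.

0.65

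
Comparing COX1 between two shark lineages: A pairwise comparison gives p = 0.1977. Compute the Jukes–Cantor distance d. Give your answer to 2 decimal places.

0.23

d = −(3/4) ln(1 − 4p/3) = −0.75 ln(1 − 0.2636) = −0.75 ln(0.7364)
  = −0.75 × (-0.305982) = 0.229487 substitutions/site.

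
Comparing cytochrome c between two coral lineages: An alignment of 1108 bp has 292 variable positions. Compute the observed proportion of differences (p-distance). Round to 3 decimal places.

0.264

p = 292/1108 = 0.263537… ≈ 0.264 (to 3 d.p.).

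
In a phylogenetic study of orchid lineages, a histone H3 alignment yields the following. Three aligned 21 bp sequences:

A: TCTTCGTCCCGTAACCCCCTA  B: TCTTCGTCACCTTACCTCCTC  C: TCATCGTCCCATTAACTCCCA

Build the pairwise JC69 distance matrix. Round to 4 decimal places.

A–B: 5/21 sites differ → p ≈ 0.238095, d = −0.75 ln(1 − 0.31746) = 0.286451 ≈ 0.2865.
A–C: 6/21 sites differ → p ≈ 0.285714, d = −0.75 ln(1 − 0.380952) = 0.359679 ≈ 0.3597.
B–C: 6/21 sites differ → p ≈ 0.285714, d = −0.75 ln(1 − 0.380952) = 0.359679 ≈ 0.3597.

d(A,B) = 0.2865, d(A,C) = 0.3597, d(B,C) = 0.3597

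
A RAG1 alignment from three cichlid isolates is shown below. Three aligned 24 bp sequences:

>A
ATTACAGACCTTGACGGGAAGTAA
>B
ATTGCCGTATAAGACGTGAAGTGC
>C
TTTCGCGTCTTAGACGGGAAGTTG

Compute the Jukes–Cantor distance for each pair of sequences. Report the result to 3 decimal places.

d(A,B) = 0.608, d(A,C) = 0.520, d(B,C) = 0.441

A–B: 10/24 sites differ → p ≈ 0.416667, d = −0.75 ln(1 − 0.555556) = 0.608198 ≈ 0.608.
A–C: 9/24 sites differ → p = 0.375, d = −0.75 ln(1 − 0.5) = 0.519860 ≈ 0.520.
B–C: 8/24 sites differ → p ≈ 0.333333, d = −0.75 ln(1 − 0.444444) = 0.440839 ≈ 0.441.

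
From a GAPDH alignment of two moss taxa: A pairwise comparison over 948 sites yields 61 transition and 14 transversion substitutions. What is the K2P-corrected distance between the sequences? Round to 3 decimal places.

P = 61/948 ≈ 0.064346 and Q = 14/948 ≈ 0.014768.
Under the Kimura two-parameter model, d = −½ ln(1 − 2P − Q) − ¼ ln(1 − 2Q).
1 − 2P − Q = 0.85654, giving −½ ln(0.85654) = 0.077427.
1 − 2Q = 0.970464, giving −¼ ln(0.970464) = 0.007495.
d = 0.077427 + 0.007495 = 0.084922.

0.085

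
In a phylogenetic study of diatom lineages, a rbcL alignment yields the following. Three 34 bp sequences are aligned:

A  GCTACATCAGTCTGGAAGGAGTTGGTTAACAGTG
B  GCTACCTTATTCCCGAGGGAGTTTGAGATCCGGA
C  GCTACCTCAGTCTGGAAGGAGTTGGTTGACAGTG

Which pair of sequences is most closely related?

A–B: 13/34 differ, p = 0.382, d = 0.535.
A–C: 2/34 differ, p = 0.059, d = 0.061.
B–C: 13/34 differ, p = 0.382, d = 0.535.
The smallest distance is between A and C.

A and C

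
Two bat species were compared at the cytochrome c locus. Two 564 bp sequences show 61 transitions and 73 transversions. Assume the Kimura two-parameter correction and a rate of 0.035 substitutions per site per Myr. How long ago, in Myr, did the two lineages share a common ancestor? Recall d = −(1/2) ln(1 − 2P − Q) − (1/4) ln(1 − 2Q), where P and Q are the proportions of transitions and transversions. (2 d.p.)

4.10

P = 61/564 ≈ 0.108156 and Q = 73/564 ≈ 0.129433.
Under the Kimura two-parameter model, d = −½ ln(1 − 2P − Q) − ¼ ln(1 − 2Q).
1 − 2P − Q = 0.654255, giving −½ ln(0.654255) = 0.212129.
1 − 2Q = 0.741134, giving −¼ ln(0.741134) = 0.074893.
d = 0.212129 + 0.074893 = 0.287022.
Under a molecular clock d = 2μt, so t = d/(2μ) = 0.287022 / (2 × 0.035) = 4.10 Myr.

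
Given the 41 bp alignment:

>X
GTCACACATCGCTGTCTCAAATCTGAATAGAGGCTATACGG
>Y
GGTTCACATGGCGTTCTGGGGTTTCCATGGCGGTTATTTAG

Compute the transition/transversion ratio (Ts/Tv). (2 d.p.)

0.90

Transitions are A↔G and C↔T; transversions are all other mismatches.
Transitions: 9. Transversions: 10.
R = 9/10 = 0.90.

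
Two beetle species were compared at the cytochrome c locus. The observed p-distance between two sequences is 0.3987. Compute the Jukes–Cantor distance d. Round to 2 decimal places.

0.57

d = −(3/4) ln(1 − 4p/3) = −0.75 ln(1 − 0.5316) = −0.75 ln(0.4684)
  = −0.75 × (-0.758433) = 0.568825 substitutions/site.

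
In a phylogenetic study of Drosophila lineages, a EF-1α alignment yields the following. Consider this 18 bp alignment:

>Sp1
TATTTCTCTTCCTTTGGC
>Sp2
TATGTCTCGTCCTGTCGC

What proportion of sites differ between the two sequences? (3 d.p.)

0.222

The sequences differ at 4 of 18 positions (sites 4, 9, 14, 16).
p = 4/18 = 0.222222… ≈ 0.222 (to 3 d.p.).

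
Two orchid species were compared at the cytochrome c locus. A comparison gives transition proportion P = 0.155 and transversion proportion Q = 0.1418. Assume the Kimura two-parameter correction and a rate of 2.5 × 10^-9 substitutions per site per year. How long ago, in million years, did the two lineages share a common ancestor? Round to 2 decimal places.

Under the Kimura two-parameter model, d = −½ ln(1 − 2P − Q) − ¼ ln(1 − 2Q).
1 − 2P − Q = 0.5482, giving −½ ln(0.5482) = 0.300558.
1 − 2Q = 0.7164, giving −¼ ln(0.7164) = 0.083379.
d = 0.300558 + 0.083379 = 0.383937.
Under a molecular clock d = 2μt, so t = d/(2μ) = 0.383937 / (2 × 2.5 × 10^-9) = 76.79 million years.

76.79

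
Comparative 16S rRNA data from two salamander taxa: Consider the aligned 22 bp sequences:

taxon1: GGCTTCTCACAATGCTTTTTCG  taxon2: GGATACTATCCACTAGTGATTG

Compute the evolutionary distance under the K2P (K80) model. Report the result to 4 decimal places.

Of 22 sites, 2 differences are transitions and 10 are transversions, so P = 2/22 ≈ 0.090909 and Q = 10/22 ≈ 0.454545.
Under the Kimura two-parameter model, d = −½ ln(1 − 2P − Q) − ¼ ln(1 − 2Q).
1 − 2P − Q = 0.363637, giving −½ ln(0.363637) = 0.505800.
1 − 2Q = 0.09091, giving −¼ ln(0.09091) = 0.599471.
d = 0.505800 + 0.599471 = 1.105271.

1.1053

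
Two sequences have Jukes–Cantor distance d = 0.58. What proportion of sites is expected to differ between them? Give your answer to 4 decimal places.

p = (3/4)(1 − e^(−4d/3)) = 0.75 × (1 − e^(-0.773333)) = 0.75 × (1 − 0.461472) = 0.403896.

0.4039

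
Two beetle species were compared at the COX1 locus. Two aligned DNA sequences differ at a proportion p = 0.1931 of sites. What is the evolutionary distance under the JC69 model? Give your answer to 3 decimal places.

0.223

d = −(3/4) ln(1 − 4p/3) = −0.75 ln(1 − 0.257467) = −0.75 ln(0.742533)
  = −0.75 × (-0.297688) = 0.223266 substitutions/site.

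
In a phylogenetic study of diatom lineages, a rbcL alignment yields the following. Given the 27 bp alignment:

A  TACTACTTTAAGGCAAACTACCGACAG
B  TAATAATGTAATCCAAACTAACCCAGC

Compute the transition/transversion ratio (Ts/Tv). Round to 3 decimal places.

0.100

Transitions are A↔G and C↔T; transversions are all other mismatches.
Transitions: 1. Transversions: 10.
R = 1/10 = 0.100.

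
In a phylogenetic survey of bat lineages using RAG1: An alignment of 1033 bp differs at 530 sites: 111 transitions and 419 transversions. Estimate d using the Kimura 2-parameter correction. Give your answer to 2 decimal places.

P = 111/1033 ≈ 0.107454 and Q = 419/1033 ≈ 0.405615.
Under the Kimura two-parameter model, d = −½ ln(1 − 2P − Q) − ¼ ln(1 − 2Q).
1 − 2P − Q = 0.379477, giving −½ ln(0.379477) = 0.484481.
1 − 2Q = 0.18877, giving −¼ ln(0.18877) = 0.416806.
d = 0.484481 + 0.416806 = 0.901287.

0.90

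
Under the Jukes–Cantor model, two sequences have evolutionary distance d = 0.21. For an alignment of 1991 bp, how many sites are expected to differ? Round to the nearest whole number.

365

Invert JC69: p = (3/4)(1 − e^(−4d/3)) = 0.75 × (1 − e^(-0.28)) = 0.75 × (1 − 0.755784) = 0.183162.
Expected differing sites = pL ≈ 0.183162 × 1991 = 364.675542 ≈ 365.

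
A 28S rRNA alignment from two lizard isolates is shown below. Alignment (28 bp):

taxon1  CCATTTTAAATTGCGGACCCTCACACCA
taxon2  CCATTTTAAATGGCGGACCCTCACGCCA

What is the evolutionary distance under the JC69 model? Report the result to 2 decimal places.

The sequences differ at 2 of 28 sites (12, 25), so p = 2/28 ≈ 0.071429.
d = −(3/4) ln(1 − 4p/3) = −0.75 ln(1 − 0.095239) = −0.75 ln(0.904761)
  = −0.75 × (-0.100084) = 0.075063 substitutions/site.

0.08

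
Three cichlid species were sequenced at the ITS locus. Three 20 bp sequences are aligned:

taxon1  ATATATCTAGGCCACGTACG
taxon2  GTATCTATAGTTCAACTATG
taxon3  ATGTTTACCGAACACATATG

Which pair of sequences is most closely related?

taxon1–taxon2: 8/20 differ, p = 0.400, d = 0.572.
taxon1–taxon3: 9/20 differ, p = 0.450, d = 0.687.
taxon2–taxon3: 9/20 differ, p = 0.450, d = 0.687.
The smallest distance is between taxon1 and taxon2.

taxon1 and taxon2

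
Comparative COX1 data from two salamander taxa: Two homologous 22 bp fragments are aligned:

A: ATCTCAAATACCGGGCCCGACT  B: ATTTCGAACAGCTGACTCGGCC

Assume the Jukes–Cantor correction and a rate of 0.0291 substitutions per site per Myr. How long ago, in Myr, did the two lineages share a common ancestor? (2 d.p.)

10.16

The sequences differ at 9 of 22 sites (3, 6, 9, 11, 13, 15, 17, 20, 22), so p = 9/22 ≈ 0.409091.
d = −(3/4) ln(1 − 4p/3) = −0.75 ln(1 − 0.545455) = −0.75 ln(0.454545)
  = −0.75 × (-0.788458) = 0.591344 substitutions/site.
Under a molecular clock d = 2μt, so t = d/(2μ) = 0.591344 / (2 × 0.0291) = 10.16 Myr.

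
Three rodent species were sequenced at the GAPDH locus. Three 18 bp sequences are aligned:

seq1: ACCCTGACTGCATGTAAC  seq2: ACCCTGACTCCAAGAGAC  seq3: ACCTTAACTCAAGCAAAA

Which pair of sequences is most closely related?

seq1–seq2: 4/18 differ, p = 0.222, d = 0.264.
seq1–seq3: 8/18 differ, p = 0.444, d = 0.673.
seq2–seq3: 7/18 differ, p = 0.389, d = 0.548.
The smallest distance is between seq1 and seq2.

seq1 and seq2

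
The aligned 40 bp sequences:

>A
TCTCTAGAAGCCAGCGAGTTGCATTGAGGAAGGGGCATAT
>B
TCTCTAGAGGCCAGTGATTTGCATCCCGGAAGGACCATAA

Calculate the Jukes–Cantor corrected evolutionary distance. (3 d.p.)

The sequences differ at 9 of 40 sites (9, 15, 18, 25, 26, 27, 34, 35, 40), so p = 9/40 = 0.225.
d = −(3/4) ln(1 − 4p/3) = −0.75 ln(1 − 0.3) = −0.75 ln(0.7)
  = −0.75 × (-0.356675) = 0.267506 substitutions/site.

0.268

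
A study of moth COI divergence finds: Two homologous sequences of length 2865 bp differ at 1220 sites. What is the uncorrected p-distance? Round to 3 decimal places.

p = 1220/2865 = 0.425828… ≈ 0.426 (to 3 d.p.).

0.426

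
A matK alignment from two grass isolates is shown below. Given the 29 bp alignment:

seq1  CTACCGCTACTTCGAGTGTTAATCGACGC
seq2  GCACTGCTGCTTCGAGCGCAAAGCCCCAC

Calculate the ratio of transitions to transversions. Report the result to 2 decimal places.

1.20

Transitions are A↔G and C↔T; transversions are all other mismatches.
Transitions: 6. Transversions: 5.
R = 6/5 = 1.20.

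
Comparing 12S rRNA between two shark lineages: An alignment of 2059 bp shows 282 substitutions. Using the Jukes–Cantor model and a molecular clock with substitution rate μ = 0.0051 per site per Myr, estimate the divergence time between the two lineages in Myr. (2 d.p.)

14.83

p = 282/2059 ≈ 0.13696.
d = −(3/4) ln(1 − 4p/3) = −0.75 ln(1 − 0.182613) = −0.75 ln(0.817387)
  = −0.75 × (-0.201643) = 0.151232 substitutions/site.
Under a molecular clock d = 2μt, so t = d/(2μ) = 0.151232 / (2 × 0.0051) = 14.83 Myr.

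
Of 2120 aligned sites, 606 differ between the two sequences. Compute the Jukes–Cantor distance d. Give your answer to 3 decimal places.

0.360

p = 606/2120 ≈ 0.285849.
d = −(3/4) ln(1 − 4p/3) = −0.75 ln(1 − 0.381132) = −0.75 ln(0.618868)
  = −0.75 × (-0.479863) = 0.359897 substitutions/site.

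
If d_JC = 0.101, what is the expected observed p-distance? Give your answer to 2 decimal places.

0.09

p = (3/4)(1 − e^(−4d/3)) = 0.75 × (1 − e^(-0.134667)) = 0.75 × (1 − 0.874007) = 0.094495.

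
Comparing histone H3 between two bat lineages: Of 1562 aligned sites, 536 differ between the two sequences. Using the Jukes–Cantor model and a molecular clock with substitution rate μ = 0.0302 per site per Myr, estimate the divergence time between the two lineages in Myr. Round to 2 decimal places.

p = 536/1562 ≈ 0.34315.
d = −(3/4) ln(1 − 4p/3) = −0.75 ln(1 − 0.457533) = −0.75 ln(0.542467)
  = −0.75 × (-0.611628) = 0.458721 substitutions/site.
Under a molecular clock d = 2μt, so t = d/(2μ) = 0.458721 / (2 × 0.0302) = 7.59 Myr.

7.59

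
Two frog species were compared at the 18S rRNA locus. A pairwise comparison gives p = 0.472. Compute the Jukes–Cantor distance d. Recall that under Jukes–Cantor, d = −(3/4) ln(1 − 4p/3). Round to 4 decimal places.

0.7443

d = −(3/4) ln(1 − 4p/3) = −0.75 ln(1 − 0.629333) = −0.75 ln(0.370667)
  = −0.75 × (-0.992451) = 0.744338 substitutions/site.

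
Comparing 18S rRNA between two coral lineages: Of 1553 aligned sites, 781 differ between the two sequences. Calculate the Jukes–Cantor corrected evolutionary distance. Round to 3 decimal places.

0.833

p = 781/1553 ≈ 0.502898.
d = −(3/4) ln(1 − 4p/3) = −0.75 ln(1 − 0.670531) = −0.75 ln(0.329469)
  = −0.75 × (-1.110273) = 0.832705 substitutions/site.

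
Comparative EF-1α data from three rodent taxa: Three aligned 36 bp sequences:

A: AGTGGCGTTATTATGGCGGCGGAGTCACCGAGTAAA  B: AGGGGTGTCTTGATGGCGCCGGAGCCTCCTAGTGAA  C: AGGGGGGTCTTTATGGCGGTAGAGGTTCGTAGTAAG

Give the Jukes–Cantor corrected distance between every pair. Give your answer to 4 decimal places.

A–B: 10/36 sites differ → p ≈ 0.277778, d = −0.75 ln(1 − 0.370371) = 0.346968 ≈ 0.3470.
A–C: 12/36 sites differ → p ≈ 0.333333, d = −0.75 ln(1 − 0.444444) = 0.440839 ≈ 0.4408.
B–C: 10/36 sites differ → p ≈ 0.277778, d = −0.75 ln(1 − 0.370371) = 0.346968 ≈ 0.3470.

d(A,B) = 0.3470, d(A,C) = 0.4408, d(B,C) = 0.3470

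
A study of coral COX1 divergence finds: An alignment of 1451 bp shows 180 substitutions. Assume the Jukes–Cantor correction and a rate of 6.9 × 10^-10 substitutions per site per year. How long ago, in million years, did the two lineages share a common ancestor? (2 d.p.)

p = 180/1451 ≈ 0.124052.
d = −(3/4) ln(1 − 4p/3) = −0.75 ln(1 − 0.165403) = −0.75 ln(0.834597)
  = −0.75 × (-0.180806) = 0.135605 substitutions/site.
Under a molecular clock d = 2μt, so t = d/(2μ) = 0.135605 / (2 × 6.9 × 10^-10) = 98.26 million years.

98.26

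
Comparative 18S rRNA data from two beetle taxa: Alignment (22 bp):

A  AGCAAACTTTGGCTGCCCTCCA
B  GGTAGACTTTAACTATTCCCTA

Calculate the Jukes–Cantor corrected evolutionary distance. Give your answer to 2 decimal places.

The sequences differ at 10 of 22 sites (1, 3, 5, 11, 12, 15, 16, 17, 19, 21), so p = 10/22 ≈ 0.454545.
d = −(3/4) ln(1 − 4p/3) = −0.75 ln(1 − 0.60606) = −0.75 ln(0.39394)
  = −0.75 × (-0.931557) = 0.698668 substitutions/site.

0.70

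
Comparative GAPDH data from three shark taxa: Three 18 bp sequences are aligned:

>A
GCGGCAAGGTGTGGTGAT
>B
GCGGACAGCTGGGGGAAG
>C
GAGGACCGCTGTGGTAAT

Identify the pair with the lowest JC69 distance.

A–B: 7/18 differ, p = 0.389, d = 0.548.
A–C: 6/18 differ, p = 0.333, d = 0.441.
B–C: 5/18 differ, p = 0.278, d = 0.347.
The smallest distance is between B and C.

B and C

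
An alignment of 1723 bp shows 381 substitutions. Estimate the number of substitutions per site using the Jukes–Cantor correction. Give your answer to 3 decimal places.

p = 381/1723 ≈ 0.221126.
d = −(3/4) ln(1 − 4p/3) = −0.75 ln(1 − 0.294835) = −0.75 ln(0.705165)
  = −0.75 × (-0.349323) = 0.261992 substitutions/site.

0.262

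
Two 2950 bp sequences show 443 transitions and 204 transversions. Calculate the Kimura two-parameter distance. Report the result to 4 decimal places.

P = 443/2950 ≈ 0.150169 and Q = 204/2950 ≈ 0.069153.
Under the Kimura two-parameter model, d = −½ ln(1 − 2P − Q) − ¼ ln(1 − 2Q).
1 − 2P − Q = 0.630509, giving −½ ln(0.630509) = 0.230614.
1 − 2Q = 0.861694, giving −¼ ln(0.861694) = 0.037214.
d = 0.230614 + 0.037214 = 0.267828.

0.2678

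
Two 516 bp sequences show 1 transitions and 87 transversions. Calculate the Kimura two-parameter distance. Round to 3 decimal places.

P = 1/516 ≈ 0.001938 and Q = 87/516 ≈ 0.168605.
Under the Kimura two-parameter model, d = −½ ln(1 − 2P − Q) − ¼ ln(1 − 2Q).
1 − 2P − Q = 0.827519, giving −½ ln(0.827519) = 0.094662.
1 − 2Q = 0.66279, giving −¼ ln(0.66279) = 0.102824.
d = 0.094662 + 0.102824 = 0.197486.

0.197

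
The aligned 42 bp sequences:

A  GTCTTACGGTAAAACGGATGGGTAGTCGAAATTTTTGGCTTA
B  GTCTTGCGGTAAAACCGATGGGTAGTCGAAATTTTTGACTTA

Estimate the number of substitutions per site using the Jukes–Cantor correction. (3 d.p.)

0.075

The sequences differ at 3 of 42 sites (6, 16, 38), so p = 3/42 ≈ 0.071429.
d = −(3/4) ln(1 − 4p/3) = −0.75 ln(1 − 0.095239) = −0.75 ln(0.904761)
  = −0.75 × (-0.100084) = 0.075063 substitutions/site.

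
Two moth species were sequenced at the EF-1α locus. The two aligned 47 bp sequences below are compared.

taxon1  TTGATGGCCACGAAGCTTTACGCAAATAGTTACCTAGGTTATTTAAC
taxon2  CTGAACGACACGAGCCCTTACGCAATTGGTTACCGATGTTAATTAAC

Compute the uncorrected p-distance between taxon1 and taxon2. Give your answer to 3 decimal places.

The sequences differ at 12 of 47 positions.
p = 12/47 = 0.255319… ≈ 0.255 (to 3 d.p.).

0.255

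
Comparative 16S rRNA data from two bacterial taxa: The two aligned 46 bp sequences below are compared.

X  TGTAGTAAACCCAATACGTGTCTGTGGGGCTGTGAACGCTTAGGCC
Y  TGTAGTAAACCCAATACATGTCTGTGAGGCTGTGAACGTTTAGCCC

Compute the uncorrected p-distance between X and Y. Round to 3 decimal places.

0.087

The sequences differ at 4 of 46 positions (sites 18, 27, 39, 44).
p = 4/46 = 0.086956… ≈ 0.087 (to 3 d.p.).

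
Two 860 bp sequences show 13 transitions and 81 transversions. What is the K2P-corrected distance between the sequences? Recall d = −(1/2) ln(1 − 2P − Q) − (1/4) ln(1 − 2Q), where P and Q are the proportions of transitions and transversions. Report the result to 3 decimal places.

0.119

P = 13/860 ≈ 0.015116 and Q = 81/860 ≈ 0.094186.
Under the Kimura two-parameter model, d = −½ ln(1 − 2P − Q) − ¼ ln(1 − 2Q).
1 − 2P − Q = 0.875582, giving −½ ln(0.875582) = 0.066433.
1 − 2Q = 0.811628, giving −¼ ln(0.811628) = 0.052178.
d = 0.066433 + 0.052178 = 0.118611.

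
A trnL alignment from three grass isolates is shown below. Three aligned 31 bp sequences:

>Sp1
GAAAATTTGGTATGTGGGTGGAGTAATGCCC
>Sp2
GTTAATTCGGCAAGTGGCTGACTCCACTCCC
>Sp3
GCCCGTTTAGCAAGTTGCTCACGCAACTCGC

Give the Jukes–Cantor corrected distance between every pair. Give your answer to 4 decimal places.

d(Sp1,Sp2) = 0.6143, d(Sp1,Sp3) = 0.8740, d(Sp2,Sp3) = 0.4806

Sp1–Sp2: 13/31 sites differ → p ≈ 0.419355, d = −0.75 ln(1 − 0.55914) = 0.614271 ≈ 0.6143.
Sp1–Sp3: 16/31 sites differ → p ≈ 0.516129, d = −0.75 ln(1 − 0.688172) = 0.873978 ≈ 0.8740.
Sp2–Sp3: 11/31 sites differ → p ≈ 0.354839, d = −0.75 ln(1 − 0.473119) = 0.480585 ≈ 0.4806.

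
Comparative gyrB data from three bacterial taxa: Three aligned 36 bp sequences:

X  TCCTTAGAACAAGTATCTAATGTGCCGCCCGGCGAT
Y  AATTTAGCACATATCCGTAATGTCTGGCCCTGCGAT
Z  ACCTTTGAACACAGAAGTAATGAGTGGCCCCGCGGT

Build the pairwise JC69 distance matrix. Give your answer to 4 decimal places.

X–Y: 13/36 sites differ → p ≈ 0.361111, d = −0.75 ln(1 − 0.481481) = 0.492584 ≈ 0.4926.
X–Z: 12/36 sites differ → p ≈ 0.333333, d = −0.75 ln(1 − 0.444444) = 0.440839 ≈ 0.4408.
Y–Z: 12/36 sites differ → p ≈ 0.333333, d = −0.75 ln(1 − 0.444444) = 0.440839 ≈ 0.4408.

d(X,Y) = 0.4926, d(X,Z) = 0.4408, d(Y,Z) = 0.4408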